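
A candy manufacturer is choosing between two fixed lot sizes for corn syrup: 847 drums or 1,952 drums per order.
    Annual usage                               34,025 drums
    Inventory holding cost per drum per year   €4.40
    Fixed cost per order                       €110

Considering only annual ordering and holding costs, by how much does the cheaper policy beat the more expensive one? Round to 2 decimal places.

TC(Q) = (D/Q)S + (Q/2)H
TC(847) = (34,025/847)×110 + (847/2)×4.4 = €6,282.23
TC(1,952) = (34,025/1,952)×110 + (1,952/2)×4.4 = €6,211.79
|ΔTC| = |€6,282.23 − €6,211.79| = €70.44

€70.44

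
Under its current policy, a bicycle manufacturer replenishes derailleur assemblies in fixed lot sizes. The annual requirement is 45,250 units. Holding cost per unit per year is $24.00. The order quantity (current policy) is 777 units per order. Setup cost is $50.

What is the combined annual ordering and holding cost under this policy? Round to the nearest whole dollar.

$12,236

Ordering: D/Q × S = 45,250/777 × $50 = $2,911.84
Holding:  Q/2 × H = 777/2 × $24 = $9,324.00
Total = $2,911.84 + $9,324.00 = $12,235.84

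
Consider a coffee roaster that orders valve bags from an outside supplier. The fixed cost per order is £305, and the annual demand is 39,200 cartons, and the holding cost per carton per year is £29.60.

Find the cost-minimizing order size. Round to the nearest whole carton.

899 cartons

Q* = √(2·D·S / H) = √(2·39,200·305 / 29.6) = √807,837.8 ≈ 898.80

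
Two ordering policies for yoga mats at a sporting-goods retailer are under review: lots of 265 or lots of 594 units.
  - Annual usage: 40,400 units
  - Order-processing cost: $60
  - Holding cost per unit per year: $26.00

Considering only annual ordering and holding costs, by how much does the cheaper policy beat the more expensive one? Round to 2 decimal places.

$789.36

Annual cost at Q: ordering D·S/Q plus holding Q·H/2.
TC(265) = (40,400/265)×60 + (265/2)×26 = $12,592.17
TC(594) = (40,400/594)×60 + (594/2)×26 = $11,802.81
Cheaper: Q = 594.  Difference = $789.36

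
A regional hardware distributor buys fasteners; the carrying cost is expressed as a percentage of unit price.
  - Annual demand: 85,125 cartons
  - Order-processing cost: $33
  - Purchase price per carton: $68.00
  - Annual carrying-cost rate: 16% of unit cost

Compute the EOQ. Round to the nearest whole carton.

Carrying cost H = $68 × 16% = $10.8800/carton/yr
Q* = √(2·D·S / H) = √(2·85,125·33 / 10.88) = √516,383.3 ≈ 718.60

719 cartons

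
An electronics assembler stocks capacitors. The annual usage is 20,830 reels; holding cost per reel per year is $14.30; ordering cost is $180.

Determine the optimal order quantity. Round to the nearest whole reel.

Optimal lot size Q* = (2 × 20,830 × $180 / $14.3)^½ ≈ 724.15

724 reels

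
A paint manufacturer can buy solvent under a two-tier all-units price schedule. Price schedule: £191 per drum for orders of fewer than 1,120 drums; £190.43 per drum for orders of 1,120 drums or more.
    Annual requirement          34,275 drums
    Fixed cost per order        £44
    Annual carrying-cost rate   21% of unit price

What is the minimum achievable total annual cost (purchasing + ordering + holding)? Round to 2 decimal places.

H₁ = 21%×£191 = £40.1100;  H₂ = 21%×£190.43 = £39.9903
EOQ₁ = √(2×34,275×44/40.1100) = 274.22  (< 1,120, feasible at tier 1)
EOQ₂ = √(2×34,275×44/39.9903) = 274.63  (< 1,120 → use Q = 1,120 at tier-2 price)
TC(tier 1 (EOQ₁), Q≈274.2) = £6,557,524.08
TC(tier 2, Q≈1,120.0) = £6,550,729.34
Minimum at tier 2: £6,550,729.34

£6,550,729.34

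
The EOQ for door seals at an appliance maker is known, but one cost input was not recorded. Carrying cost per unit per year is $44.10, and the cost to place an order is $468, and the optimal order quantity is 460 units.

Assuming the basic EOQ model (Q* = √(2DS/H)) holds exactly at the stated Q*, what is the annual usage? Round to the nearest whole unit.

9,970 units per year

Since Q* = (2DS/H)^½, squaring gives Q*²·H = 2DS.
D = Q²H / (2S) = 460² × 44.1 / (2 × 468) = 9,969.62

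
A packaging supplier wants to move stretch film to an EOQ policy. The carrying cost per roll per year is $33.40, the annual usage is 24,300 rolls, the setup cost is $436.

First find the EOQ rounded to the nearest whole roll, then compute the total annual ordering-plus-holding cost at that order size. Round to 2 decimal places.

Optimal lot size Q* = (2 × 24,300 × $436 / $33.4)^½ ≈ 796.50 → Q = 797 rolls
Annual ordering cost = (D/Q)·S = (24,300/797) × 436 = $13,293.35
Annual holding cost  = (Q/2)·H = (797/2) × 33.4 = $13,309.90
Total = $13,293.35 + $13,309.90 = $26,603.25

$26,603.25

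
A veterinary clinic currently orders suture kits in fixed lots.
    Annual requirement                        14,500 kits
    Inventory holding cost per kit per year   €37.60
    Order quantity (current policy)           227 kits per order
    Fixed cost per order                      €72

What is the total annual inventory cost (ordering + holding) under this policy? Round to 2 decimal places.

€8,866.72

Ordering: D/Q × S = 14,500/227 × €72 = €4,599.12
Holding:  Q/2 × H = 227/2 × €37.6 = €4,267.60
Total = €4,599.12 + €4,267.60 = €8,866.72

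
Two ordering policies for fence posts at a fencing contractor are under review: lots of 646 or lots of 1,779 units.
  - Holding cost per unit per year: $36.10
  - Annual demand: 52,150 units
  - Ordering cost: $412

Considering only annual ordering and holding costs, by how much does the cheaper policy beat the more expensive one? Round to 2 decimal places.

$731.64

Annual cost at Q: ordering D·S/Q plus holding Q·H/2.
TC(646) = (52,150/646)×412 + (646/2)×36.1 = $44,920.05
TC(1,779) = (52,150/1,779)×412 + (1,779/2)×36.1 = $44,188.41
Cheaper: Q = 1,779.  Difference = $731.64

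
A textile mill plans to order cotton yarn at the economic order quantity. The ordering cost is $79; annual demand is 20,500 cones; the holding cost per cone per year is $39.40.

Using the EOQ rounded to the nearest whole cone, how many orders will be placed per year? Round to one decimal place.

71.4 orders per year

Q* = √(2·D·S / H) = √(2·20,500·79 / 39.4) = √82,208.1 ≈ 286.72 → Q = 287
N = D/Q = 20,500/287 ≈ 71.429 orders/yr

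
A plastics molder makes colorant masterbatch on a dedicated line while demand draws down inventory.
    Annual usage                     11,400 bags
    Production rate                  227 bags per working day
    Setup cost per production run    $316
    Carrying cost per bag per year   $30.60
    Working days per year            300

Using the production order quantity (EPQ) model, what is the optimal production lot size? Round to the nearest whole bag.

532 bags

d = 11,400/300 = 38.0000 bags/day;  effective holding cost H(1 − d/p) = 30.6·(1 − 38.0000/227) = 25.47753
Q* = √(2DS / H_eff) = √(2·11,400·316 / 25.47753) ≈ 531.78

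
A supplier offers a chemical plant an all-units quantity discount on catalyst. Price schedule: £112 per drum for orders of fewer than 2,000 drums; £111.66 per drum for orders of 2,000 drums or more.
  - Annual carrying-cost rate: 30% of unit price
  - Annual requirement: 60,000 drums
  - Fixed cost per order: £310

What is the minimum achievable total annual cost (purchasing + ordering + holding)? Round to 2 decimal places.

H₁ = 30%×£112 = £33.6000;  H₂ = 30%×£111.66 = £33.4980
EOQ₁ = √(2×60,000×310/33.6000) = 1,052.21  (< 2,000, feasible at tier 1)
EOQ₂ = √(2×60,000×310/33.4980) = 1,053.81  (< 2,000 → use Q = 2,000 at tier-2 price)
TC(tier 1 (EOQ₁), Q≈1,052.2) = £6,755,354.21
TC(tier 2, Q≈2,000.0) = £6,742,398.00
Minimum at tier 2: £6,742,398.00

£6,742,398.00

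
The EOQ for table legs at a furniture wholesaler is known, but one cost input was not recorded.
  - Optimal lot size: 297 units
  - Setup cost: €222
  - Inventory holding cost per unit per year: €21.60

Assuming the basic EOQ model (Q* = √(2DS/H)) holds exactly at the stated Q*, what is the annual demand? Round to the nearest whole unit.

Since Q* = (2DS/H)^½, squaring gives Q*²·H = 2DS.
D = Q²H / (2S) = 297² × 21.6 / (2 × 222) = 4,291.25

4,291 units per year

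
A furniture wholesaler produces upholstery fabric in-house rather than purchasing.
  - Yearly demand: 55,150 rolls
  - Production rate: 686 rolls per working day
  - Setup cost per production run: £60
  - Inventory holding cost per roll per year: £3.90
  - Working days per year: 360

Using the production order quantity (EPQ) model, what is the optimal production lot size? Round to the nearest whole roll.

1,478 rolls

d = 55,150/360 = 153.1944 rolls/day;  effective holding cost H(1 − d/p) = 3.9·(1 − 153.1944/686) = 3.02907
Q* = √(2DS / H_eff) = √(2·55,150·60 / 3.02907) ≈ 1,478.12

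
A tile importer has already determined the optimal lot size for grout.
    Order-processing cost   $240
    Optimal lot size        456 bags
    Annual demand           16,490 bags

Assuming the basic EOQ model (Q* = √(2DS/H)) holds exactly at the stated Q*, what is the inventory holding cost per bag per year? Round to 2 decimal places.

$38.07

EOQ relation: Q² = 2DS/H, so rearrange for the unknown.
H = 2DS / Q² = 2 × 16,490 × 240 / 456² = 38.0656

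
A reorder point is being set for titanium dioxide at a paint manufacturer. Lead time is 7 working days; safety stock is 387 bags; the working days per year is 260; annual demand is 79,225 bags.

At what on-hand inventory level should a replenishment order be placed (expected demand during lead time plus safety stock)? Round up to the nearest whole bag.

Daily demand d = 79,225 / 260 = 304.712 bags/day
Demand during lead time = 304.712 × 7 = 2,132.98
Reorder point = 2,132.98 + 387 = 2,519.98 → round up

2,520 bags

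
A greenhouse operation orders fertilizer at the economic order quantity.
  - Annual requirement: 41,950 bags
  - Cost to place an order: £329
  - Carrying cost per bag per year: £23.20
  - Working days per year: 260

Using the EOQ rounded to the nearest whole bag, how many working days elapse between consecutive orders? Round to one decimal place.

2DS/H = 2·41,950·329/23.2 = 1,189,788.79
EOQ = √1,189,788.79 ≈ 1,090.77 → Q = 1,091 bags
Days between orders = 260 / (D/Q) = 260 / 38.451 ≈ 6.762

6.8 days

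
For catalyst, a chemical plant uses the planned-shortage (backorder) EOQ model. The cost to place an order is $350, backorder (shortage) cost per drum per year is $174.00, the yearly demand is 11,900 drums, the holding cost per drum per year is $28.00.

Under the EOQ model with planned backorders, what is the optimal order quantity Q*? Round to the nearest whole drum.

Basic EOQ = √(2·11,900·350/28) = 545.436
Backorder adjustment √((H+b)/b) = √((28+174)/174) = 1.0775
Q* = 545.436 × 1.0775 ≈ 587.68

588 drums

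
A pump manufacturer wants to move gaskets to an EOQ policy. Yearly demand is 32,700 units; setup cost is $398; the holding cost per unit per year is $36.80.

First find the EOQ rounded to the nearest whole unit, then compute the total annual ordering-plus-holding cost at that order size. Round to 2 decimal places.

$30,949.55

Optimal lot size Q* = (2 × 32,700 × $398 / $36.8)^½ ≈ 841.02 → Q = 841 units
Orders/yr = 32,700/841 = 38.882; ordering cost = 38.882 × $398 = $15,475.15
Average inventory = 841/2 = 420.5; holding cost = 420.5 × $36.8 = $15,474.40
Total = $15,475.15 + $15,474.40 = $30,949.55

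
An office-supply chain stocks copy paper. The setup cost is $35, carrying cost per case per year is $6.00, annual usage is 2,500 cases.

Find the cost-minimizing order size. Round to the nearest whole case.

Q* = √(2·D·S / H) = √(2·2,500·35 / 6) = √29,166.7 ≈ 170.78

171 cases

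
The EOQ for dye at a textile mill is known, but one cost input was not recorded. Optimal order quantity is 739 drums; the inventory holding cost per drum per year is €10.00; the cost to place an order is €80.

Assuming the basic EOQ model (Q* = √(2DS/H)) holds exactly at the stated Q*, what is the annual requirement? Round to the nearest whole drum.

From Q* = √(2DS/H) ⇒ Q*² = 2DS/H.
D = Q²H / (2S) = 739² × 10 / (2 × 80) = 34,132.56

34,133 drums per year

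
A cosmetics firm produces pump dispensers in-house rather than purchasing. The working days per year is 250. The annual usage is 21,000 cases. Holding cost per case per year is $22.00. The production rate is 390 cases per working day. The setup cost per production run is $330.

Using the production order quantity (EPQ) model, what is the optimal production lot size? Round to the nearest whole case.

Daily demand d = 21,000/250 = 84.000; p = 390; 1 − d/p = 0.78462
EPQ = √(2DS / (H(1 − d/p)))
    = √(2 × 21,000 × 330 / (22 × 0.78462)) ≈ 896.07

896 cases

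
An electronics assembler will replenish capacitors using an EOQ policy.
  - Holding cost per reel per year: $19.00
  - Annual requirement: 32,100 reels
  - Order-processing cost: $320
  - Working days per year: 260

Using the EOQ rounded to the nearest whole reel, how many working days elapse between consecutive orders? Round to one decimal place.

EOQ = √(2DS/H) = √(2 × 32,100 × 320 / 19)
    = √(1,081,263.16) ≈ 1,039.84 → Q = 1,040 reels
T = Q/D × 260 days = 1,040/32,100 × 260 = 8.424 days

8.4 days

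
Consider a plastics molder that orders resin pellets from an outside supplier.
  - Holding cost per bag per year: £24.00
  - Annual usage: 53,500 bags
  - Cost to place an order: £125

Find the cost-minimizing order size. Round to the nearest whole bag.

747 bags

EOQ = √(2DS/H) = √(2 × 53,500 × 125 / 24)
    = √(557,291.67) ≈ 746.52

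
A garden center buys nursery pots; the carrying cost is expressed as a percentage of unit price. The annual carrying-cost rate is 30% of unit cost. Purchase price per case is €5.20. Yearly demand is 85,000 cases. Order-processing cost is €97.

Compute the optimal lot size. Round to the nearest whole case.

3,251 cases

H = i·C = 0.3 × €5.2 = €1.5600 per case-year
2DS/H = 2·85,000·97/1.56 = 10,570,512.82
EOQ = √10,570,512.82 ≈ 3,251.23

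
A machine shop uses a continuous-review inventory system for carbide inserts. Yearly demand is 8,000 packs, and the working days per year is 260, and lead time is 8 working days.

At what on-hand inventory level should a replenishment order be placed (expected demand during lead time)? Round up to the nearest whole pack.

247 packs

Daily demand d = 8,000 / 260 = 30.769 packs/day
Demand during lead time = 30.769 × 8 = 246.15
Reorder point = 246.15 → round up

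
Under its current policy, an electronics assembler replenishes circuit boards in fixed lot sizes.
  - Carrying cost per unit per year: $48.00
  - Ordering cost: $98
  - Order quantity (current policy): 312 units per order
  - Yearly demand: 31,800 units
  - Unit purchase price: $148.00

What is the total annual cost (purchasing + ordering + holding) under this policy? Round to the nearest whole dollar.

Ordering: D/Q × S = 31,800/312 × $98 = $9,988.46
Holding:  Q/2 × H = 312/2 × $48 = $7,488.00
Purchase cost = D·C = 31,800 × 148 = $4,706,400.00
Total = $9,988.46 + $7,488.00 + $4,706,400.00 = $4,723,876.46

$4,723,876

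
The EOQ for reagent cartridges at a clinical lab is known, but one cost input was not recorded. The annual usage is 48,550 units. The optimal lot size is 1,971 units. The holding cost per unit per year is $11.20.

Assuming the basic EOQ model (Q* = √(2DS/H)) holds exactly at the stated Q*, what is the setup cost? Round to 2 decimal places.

From Q* = √(2DS/H) ⇒ Q*² = 2DS/H.
S = Q²H / (2D) = 1,971² × 11.2 / (2 × 48,550) = 448.0970

$448.10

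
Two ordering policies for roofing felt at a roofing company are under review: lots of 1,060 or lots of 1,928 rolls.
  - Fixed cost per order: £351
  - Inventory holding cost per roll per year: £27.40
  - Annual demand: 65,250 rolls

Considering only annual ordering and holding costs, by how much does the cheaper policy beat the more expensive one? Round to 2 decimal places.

£2,164.25

TC(Q) = (D/Q)S + (Q/2)H
TC(1,060) = (65,250/1,060)×351 + (1,060/2)×27.4 = £36,128.37
TC(1,928) = (65,250/1,928)×351 + (1,928/2)×27.4 = £38,292.62
Cheaper: Q = 1,060.  Difference = £2,164.25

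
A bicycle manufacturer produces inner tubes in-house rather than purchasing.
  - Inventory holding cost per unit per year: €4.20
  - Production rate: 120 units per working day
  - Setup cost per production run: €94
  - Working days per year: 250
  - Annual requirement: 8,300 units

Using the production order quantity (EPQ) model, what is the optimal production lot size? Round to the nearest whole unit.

Daily demand d = 8,300/250 = 33.200; p = 120; 1 − d/p = 0.72333
EPQ = √(2DS / (H(1 − d/p)))
    = √(2 × 8,300 × 94 / (4.2 × 0.72333)) ≈ 716.68

717 units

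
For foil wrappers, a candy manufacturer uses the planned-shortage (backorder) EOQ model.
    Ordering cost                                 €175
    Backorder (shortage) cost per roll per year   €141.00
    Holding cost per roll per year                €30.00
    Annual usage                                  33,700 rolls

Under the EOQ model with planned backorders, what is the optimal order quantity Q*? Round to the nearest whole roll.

691 rolls

Basic EOQ = √(2·33,700·175/30) = 627.030
Backorder adjustment √((H+b)/b) = √((30+141)/141) = 1.1013
Q* = 627.030 × 1.1013 ≈ 690.52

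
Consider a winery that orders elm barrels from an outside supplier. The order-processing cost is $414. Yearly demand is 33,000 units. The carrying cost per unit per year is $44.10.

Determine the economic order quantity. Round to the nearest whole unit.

Optimal lot size Q* = (2 × 33,000 × $414 / $44.1)^½ ≈ 787.14

787 units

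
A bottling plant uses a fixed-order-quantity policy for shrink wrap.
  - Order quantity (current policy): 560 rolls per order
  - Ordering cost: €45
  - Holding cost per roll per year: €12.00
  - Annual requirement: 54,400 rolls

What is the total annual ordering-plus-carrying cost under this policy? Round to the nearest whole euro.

Ordering: D/Q × S = 54,400/560 × €45 = €4,371.43
Holding:  Q/2 × H = 560/2 × €12 = €3,360.00
Total = €4,371.43 + €3,360.00 = €7,731.43

€7,731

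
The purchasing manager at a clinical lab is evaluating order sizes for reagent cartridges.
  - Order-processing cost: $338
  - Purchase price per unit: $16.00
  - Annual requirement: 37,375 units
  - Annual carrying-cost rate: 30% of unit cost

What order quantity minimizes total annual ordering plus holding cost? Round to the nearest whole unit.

2,294 units

H = i·C = 0.3 × $16 = $4.8000 per unit-year
EOQ = √(2DS/H) = √(2 × 37,375 × 338 / 4.8)
    = √(5,263,645.83) ≈ 2,294.26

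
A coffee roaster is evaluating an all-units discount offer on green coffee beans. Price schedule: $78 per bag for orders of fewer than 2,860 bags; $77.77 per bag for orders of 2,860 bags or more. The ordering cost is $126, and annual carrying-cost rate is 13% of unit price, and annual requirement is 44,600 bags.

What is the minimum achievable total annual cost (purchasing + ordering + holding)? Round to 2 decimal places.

$3,484,964.34

H₁ = 13%×$78 = $10.1400;  H₂ = 13%×$77.77 = $10.1101
EOQ₁ = √(2×44,600×126/10.1400) = 1,052.81  (< 2,860, feasible at tier 1)
EOQ₂ = √(2×44,600×126/10.1101) = 1,054.36  (< 2,860 → use Q = 2,860 at tier-2 price)
TC(tier 1 (EOQ₁), Q≈1,052.8) = $3,489,475.46
TC(tier 2, Q≈2,860.0) = $3,484,964.34
Minimum at tier 2: $3,484,964.34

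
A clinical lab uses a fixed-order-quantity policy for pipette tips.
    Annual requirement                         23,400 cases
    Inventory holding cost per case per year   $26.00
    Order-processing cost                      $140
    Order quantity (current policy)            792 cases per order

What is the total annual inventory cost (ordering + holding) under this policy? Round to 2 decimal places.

Ordering: D/Q × S = 23,400/792 × $140 = $4,136.36
Holding:  Q/2 × H = 792/2 × $26 = $10,296.00
Total = $4,136.36 + $10,296.00 = $14,432.36

$14,432.36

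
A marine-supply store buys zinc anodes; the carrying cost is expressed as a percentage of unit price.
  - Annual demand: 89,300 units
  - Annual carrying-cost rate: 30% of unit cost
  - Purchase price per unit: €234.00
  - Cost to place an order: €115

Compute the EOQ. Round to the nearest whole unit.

Holding cost per unit per year: H = 30% × €234 = €70.2000
Q* = √(2·D·S / H) = √(2·89,300·115 / 70.2) = √292,578.3 ≈ 540.91

541 units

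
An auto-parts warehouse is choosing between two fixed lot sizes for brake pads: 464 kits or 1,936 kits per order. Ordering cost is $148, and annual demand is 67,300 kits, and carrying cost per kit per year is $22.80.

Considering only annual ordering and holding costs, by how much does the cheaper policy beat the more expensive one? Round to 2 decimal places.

TC(Q) = (D/Q)S + (Q/2)H
TC(464) = (67,300/464)×148 + (464/2)×22.8 = $26,755.98
TC(1,936) = (67,300/1,936)×148 + (1,936/2)×22.8 = $27,215.23
Cheaper: Q = 464.  Difference = $459.26

$459.26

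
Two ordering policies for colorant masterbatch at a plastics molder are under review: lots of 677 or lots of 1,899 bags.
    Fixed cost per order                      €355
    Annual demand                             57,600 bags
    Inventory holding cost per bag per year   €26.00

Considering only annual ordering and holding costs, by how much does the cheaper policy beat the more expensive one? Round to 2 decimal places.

€3,550.07

Annual cost at Q: ordering D·S/Q plus holding Q·H/2.
TC(677) = (57,600/677)×355 + (677/2)×26 = €39,004.84
TC(1,899) = (57,600/1,899)×355 + (1,899/2)×26 = €35,454.77
|ΔTC| = |€39,004.84 − €35,454.77| = €3,550.07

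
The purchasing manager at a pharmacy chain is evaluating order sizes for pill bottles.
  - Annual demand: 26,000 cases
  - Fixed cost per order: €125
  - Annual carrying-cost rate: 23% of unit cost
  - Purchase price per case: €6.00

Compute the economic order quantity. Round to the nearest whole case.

Holding cost per case per year: H = 23% × €6 = €1.3800
2DS/H = 2·26,000·125/1.38 = 4,710,144.93
EOQ = √4,710,144.93 ≈ 2,170.29

2,170 cases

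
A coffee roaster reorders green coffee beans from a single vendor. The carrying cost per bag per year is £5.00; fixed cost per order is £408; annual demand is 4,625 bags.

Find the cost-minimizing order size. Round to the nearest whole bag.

869 bags

2DS/H = 2·4,625·408/5 = 754,800.00
EOQ = √754,800.00 ≈ 868.79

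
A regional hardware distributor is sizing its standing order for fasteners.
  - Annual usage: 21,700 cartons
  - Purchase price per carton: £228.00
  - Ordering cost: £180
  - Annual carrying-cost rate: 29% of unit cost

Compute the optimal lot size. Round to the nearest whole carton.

Holding cost per carton per year: H = 29% × £228 = £66.1200
EOQ = √(2DS/H) = √(2 × 21,700 × 180 / 66.12)
    = √(118,148.82) ≈ 343.73

344 cartons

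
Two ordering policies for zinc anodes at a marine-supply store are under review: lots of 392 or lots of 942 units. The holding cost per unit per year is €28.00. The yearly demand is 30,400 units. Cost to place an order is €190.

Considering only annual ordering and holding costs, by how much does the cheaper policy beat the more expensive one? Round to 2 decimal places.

€903.06

For each Q, cost = (D/Q)·S + (Q/2)·H.
TC(392) = (30,400/392)×190 + (392/2)×28 = €20,222.69
TC(942) = (30,400/942)×190 + (942/2)×28 = €19,319.63
|ΔTC| = |€20,222.69 − €19,319.63| = €903.06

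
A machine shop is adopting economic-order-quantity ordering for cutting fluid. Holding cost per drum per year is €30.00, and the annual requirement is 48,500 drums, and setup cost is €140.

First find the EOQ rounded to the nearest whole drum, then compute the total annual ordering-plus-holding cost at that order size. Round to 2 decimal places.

Optimal lot size Q* = (2 × 48,500 × €140 / €30)^½ ≈ 672.81 → Q = 673 drums
Orders/yr = 48,500/673 = 72.065; ordering cost = 72.065 × €140 = €10,089.15
Average inventory = 673/2 = 336.5; holding cost = 336.5 × €30 = €10,095.00
Total = €10,089.15 + €10,095.00 = €20,184.15

€20,184.15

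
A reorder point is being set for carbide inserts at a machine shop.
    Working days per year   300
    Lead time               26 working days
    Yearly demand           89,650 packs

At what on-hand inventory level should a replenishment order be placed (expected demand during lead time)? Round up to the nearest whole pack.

Daily demand d = 89,650 / 300 = 298.833 packs/day
Demand during lead time = 298.833 × 26 = 7,769.67
Reorder point = 7,769.67 → round up

7,770 packs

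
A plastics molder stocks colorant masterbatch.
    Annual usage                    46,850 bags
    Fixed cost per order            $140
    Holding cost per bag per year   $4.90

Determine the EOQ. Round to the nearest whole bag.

1,636 bags

Q* = √(2·D·S / H) = √(2·46,850·140 / 4.9) = √2,677,142.9 ≈ 1,636.20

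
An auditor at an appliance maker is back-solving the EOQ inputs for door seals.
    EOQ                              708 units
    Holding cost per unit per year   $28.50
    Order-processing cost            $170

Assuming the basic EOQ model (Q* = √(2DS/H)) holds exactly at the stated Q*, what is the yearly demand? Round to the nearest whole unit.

EOQ relation: Q² = 2DS/H, so rearrange for the unknown.
D = Q²H / (2S) = 708² × 28.5 / (2 × 170) = 42,017.72

42,018 units per year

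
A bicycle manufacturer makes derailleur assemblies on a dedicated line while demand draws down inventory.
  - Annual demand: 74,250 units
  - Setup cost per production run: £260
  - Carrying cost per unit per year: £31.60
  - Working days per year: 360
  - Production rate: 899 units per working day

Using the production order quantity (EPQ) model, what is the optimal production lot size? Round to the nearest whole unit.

Daily demand d = 74,250/360 = 206.250; p = 899; 1 − d/p = 0.77058
EPQ = √(2DS / (H(1 − d/p)))
    = √(2 × 74,250 × 260 / (31.6 × 0.77058)) ≈ 1,259.21

1,259 units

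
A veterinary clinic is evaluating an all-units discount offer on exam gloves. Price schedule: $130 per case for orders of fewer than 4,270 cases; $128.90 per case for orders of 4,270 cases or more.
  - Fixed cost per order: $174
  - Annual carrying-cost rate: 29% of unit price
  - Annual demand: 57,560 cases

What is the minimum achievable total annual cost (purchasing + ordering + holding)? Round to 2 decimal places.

H₁ = 29%×$130 = $37.7000;  H₂ = 29%×$128.90 = $37.3810
EOQ₁ = √(2×57,560×174/37.7000) = 728.92  (< 4,270, feasible at tier 1)
EOQ₂ = √(2×57,560×174/37.3810) = 732.02  (< 4,270 → use Q = 4,270 at tier-2 price)
TC(tier 1 (EOQ₁), Q≈728.9) = $7,510,280.25
TC(tier 2, Q≈4,270.0) = $7,501,637.97
Minimum at tier 2: $7,501,637.97

$7,501,637.97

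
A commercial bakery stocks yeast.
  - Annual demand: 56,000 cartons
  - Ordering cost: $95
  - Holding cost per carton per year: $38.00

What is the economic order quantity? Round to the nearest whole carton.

Optimal lot size Q* = (2 × 56,000 × $95 / $38)^½ ≈ 529.15

529 cartons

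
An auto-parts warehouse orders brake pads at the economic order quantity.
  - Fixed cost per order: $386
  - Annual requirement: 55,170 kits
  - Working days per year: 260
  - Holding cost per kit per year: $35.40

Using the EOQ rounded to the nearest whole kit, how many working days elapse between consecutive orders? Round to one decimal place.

Q* = √(2·D·S / H) = √(2·55,170·386 / 35.4) = √1,203,142.4 ≈ 1,096.88 → Q = 1,097 kits
Cycle time = (working days × Q)/D = (260 × 1,097) / 55,170 = 5.170 days

5.2 days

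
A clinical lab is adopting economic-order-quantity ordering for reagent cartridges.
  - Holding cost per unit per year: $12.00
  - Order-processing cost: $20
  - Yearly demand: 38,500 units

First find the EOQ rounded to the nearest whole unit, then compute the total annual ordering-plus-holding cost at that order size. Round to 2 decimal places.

$4,298.84

2DS/H = 2·38,500·20/12 = 128,333.33
EOQ = √128,333.33 ≈ 358.24 → Q = 358 units
Orders/yr = 38,500/358 = 107.542; ordering cost = 107.542 × $20 = $2,150.84
Average inventory = 358/2 = 179; holding cost = 179 × $12 = $2,148.00
Total = $2,150.84 + $2,148.00 = $4,298.84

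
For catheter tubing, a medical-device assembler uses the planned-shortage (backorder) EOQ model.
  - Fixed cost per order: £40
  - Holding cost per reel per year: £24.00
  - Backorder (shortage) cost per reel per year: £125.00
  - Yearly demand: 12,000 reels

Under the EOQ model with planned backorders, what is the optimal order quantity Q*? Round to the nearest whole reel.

218 reels

Q* = √(2DS/H) · √((H + b)/b)
   = √(2 × 12,000 × 40 / 24) · √((24 + 125) / 125)
   = 200.000 × 1.0918 ≈ 218.36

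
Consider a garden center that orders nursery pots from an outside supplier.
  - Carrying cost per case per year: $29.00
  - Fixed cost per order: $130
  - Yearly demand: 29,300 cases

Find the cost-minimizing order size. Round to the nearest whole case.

513 cases

Q* = √(2·D·S / H) = √(2·29,300·130 / 29) = √262,689.7 ≈ 512.53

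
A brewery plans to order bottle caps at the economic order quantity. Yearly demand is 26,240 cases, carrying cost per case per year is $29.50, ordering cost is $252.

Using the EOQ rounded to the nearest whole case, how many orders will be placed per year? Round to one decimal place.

Optimal lot size Q* = (2 × 26,240 × $252 / $29.5)^½ ≈ 669.55 → Q = 670
Orders per year = D/Q = 26,240 / 670 = 39.164

39.2 orders per year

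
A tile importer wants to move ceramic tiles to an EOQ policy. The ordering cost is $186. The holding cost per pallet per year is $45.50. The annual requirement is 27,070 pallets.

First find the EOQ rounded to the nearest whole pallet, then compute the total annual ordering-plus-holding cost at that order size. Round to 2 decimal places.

EOQ = √(2DS/H) = √(2 × 27,070 × 186 / 45.5)
    = √(221,319.56) ≈ 470.45 → Q = 470 pallets
Orders/yr = 27,070/470 = 57.596; ordering cost = 57.596 × $186 = $10,712.81
Average inventory = 470/2 = 235; holding cost = 235 × $45.5 = $10,692.50
Total = $10,712.81 + $10,692.50 = $21,405.31

$21,405.31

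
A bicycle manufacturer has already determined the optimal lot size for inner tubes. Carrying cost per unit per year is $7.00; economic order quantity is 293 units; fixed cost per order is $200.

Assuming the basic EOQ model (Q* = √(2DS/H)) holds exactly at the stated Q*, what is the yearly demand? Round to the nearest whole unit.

1,502 units per year

EOQ relation: Q² = 2DS/H, so rearrange for the unknown.
D = Q²H / (2S) = 293² × 7 / (2 × 200) = 1,502.36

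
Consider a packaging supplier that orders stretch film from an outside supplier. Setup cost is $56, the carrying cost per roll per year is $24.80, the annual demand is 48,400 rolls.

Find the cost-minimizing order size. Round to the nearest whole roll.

468 rolls

Optimal lot size Q* = (2 × 48,400 × $56 / $24.8)^½ ≈ 467.53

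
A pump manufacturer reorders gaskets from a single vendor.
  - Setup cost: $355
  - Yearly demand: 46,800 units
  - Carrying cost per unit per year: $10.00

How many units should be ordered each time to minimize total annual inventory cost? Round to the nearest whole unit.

1,823 units

2DS/H = 2·46,800·355/10 = 3,322,800.00
EOQ = √3,322,800.00 ≈ 1,822.85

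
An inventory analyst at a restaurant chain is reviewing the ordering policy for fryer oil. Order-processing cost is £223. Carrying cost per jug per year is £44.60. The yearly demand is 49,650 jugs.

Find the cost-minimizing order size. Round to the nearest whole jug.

705 jugs

EOQ = √(2DS/H) = √(2 × 49,650 × 223 / 44.6)
    = √(496,500.00) ≈ 704.63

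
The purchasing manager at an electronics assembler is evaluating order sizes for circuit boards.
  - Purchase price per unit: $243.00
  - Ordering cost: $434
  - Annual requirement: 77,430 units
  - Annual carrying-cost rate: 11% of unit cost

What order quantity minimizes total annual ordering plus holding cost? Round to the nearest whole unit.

Carrying cost H = $243 × 11% = $26.7300/unit/yr
2DS/H = 2·77,430·434/26.73 = 2,514,374.86
EOQ = √2,514,374.86 ≈ 1,585.68

1,586 units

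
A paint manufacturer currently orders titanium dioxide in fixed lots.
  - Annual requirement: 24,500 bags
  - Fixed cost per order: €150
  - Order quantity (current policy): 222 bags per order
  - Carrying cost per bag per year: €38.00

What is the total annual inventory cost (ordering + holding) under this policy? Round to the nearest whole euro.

Annual ordering cost = (D/Q)·S = (24,500/222) × 150 = €16,554.05
Annual holding cost  = (Q/2)·H = (222/2) × 38 = €4,218.00
Total = €16,554.05 + €4,218.00 = €20,772.05

€20,772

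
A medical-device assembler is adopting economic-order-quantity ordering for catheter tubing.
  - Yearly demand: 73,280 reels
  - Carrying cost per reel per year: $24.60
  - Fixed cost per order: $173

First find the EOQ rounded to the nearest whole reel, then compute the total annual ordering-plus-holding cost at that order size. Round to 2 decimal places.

$24,974.59

2DS/H = 2·73,280·173/24.6 = 1,030,686.18
EOQ = √1,030,686.18 ≈ 1,015.23 → Q = 1,015 reels
Annual ordering cost = (D/Q)·S = (73,280/1,015) × 173 = $12,490.09
Annual holding cost  = (Q/2)·H = (1,015/2) × 24.6 = $12,484.50
Total = $12,490.09 + $12,484.50 = $24,974.59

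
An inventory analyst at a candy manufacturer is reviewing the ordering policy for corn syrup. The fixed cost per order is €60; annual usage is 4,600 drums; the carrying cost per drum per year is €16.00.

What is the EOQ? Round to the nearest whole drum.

186 drums

EOQ = √(2DS/H) = √(2 × 4,600 × 60 / 16)
    = √(34,500.00) ≈ 185.74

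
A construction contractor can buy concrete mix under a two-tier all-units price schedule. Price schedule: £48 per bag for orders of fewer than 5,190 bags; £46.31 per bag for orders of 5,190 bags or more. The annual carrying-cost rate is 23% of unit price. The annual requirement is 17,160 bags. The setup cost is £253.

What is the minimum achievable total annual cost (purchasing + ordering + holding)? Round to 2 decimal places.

H₁ = 23%×£48 = £11.0400;  H₂ = 23%×£46.31 = £10.6513
EOQ₁ = √(2×17,160×253/11.0400) = 886.85  (< 5,190, feasible at tier 1)
EOQ₂ = √(2×17,160×253/10.6513) = 902.89  (< 5,190 → use Q = 5,190 at tier-2 price)
TC(tier 1 (EOQ₁), Q≈886.8) = £833,470.81
TC(tier 2, Q≈5,190.0) = £823,156.23
Minimum at tier 2: £823,156.23

£823,156.23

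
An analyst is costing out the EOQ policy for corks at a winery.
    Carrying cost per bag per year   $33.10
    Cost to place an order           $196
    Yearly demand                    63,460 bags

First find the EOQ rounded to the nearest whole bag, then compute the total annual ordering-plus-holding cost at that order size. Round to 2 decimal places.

$28,695.06

2DS/H = 2·63,460·196/33.1 = 751,550.45
EOQ = √751,550.45 ≈ 866.92 → Q = 867 bags
Ordering: D/Q × S = 63,460/867 × $196 = $14,346.21
Holding:  Q/2 × H = 867/2 × $33.1 = $14,348.85
Total = $14,346.21 + $14,348.85 = $28,695.06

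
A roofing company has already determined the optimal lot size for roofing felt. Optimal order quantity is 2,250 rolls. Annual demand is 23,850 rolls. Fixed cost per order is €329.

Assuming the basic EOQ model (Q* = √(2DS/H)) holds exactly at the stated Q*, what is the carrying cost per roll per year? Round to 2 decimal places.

€3.10

EOQ relation: Q² = 2DS/H, so rearrange for the unknown.
H = 2DS / Q² = 2 × 23,850 × 329 / 2,250² = 3.0999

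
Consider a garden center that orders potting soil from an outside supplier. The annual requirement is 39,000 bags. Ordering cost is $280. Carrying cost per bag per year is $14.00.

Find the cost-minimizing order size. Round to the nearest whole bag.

1,249 bags

Q* = √(2·D·S / H) = √(2·39,000·280 / 14) = √1,560,000.0 ≈ 1,249.00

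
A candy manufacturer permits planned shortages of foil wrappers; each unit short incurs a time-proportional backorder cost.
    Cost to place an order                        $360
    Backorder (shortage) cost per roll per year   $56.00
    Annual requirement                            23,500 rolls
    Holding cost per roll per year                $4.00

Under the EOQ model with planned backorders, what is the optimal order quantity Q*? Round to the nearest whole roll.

Q* = √(2DS/H) · √((H + b)/b)
   = √(2 × 23,500 × 360 / 4) · √((4 + 56) / 56)
   = 2,056.696 × 1.0351 ≈ 2,128.88

2,129 rolls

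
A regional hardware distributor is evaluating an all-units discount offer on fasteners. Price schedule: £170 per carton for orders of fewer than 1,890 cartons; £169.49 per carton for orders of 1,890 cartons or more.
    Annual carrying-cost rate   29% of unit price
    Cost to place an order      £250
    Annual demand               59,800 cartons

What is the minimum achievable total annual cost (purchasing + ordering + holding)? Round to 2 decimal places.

H₁ = 29%×£170 = £49.3000;  H₂ = 29%×£169.49 = £49.1521
EOQ₁ = √(2×59,800×250/49.3000) = 778.78  (< 1,890, feasible at tier 1)
EOQ₂ = √(2×59,800×250/49.1521) = 779.95  (< 1,890 → use Q = 1,890 at tier-2 price)
TC(tier 1 (EOQ₁), Q≈778.8) = £10,204,393.62
TC(tier 2, Q≈1,890.0) = £10,189,860.79
Minimum at tier 2: £10,189,860.79

£10,189,860.79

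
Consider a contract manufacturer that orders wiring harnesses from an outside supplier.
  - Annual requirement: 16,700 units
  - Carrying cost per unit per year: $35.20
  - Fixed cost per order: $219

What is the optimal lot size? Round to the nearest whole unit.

2DS/H = 2·16,700·219/35.2 = 207,801.14
EOQ = √207,801.14 ≈ 455.85

456 units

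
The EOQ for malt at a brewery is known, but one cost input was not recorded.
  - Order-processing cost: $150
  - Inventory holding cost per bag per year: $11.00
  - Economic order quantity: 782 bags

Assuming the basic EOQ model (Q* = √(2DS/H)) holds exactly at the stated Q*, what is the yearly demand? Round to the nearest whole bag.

22,423 bags per year

Since Q* = (2DS/H)^½, squaring gives Q*²·H = 2DS.
D = Q²H / (2S) = 782² × 11 / (2 × 150) = 22,422.55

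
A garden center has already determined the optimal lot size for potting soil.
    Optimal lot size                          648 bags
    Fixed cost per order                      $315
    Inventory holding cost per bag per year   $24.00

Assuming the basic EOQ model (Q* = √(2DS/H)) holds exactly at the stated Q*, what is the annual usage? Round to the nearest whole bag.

From Q* = √(2DS/H) ⇒ Q*² = 2DS/H.
D = Q²H / (2S) = 648² × 24 / (2 × 315) = 15,996.34

15,996 bags per year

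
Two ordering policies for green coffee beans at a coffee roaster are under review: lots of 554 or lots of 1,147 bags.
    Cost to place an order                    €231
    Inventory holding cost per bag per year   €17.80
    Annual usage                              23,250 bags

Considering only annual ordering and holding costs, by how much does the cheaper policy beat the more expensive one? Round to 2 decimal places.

€265.64

Annual cost at Q: ordering D·S/Q plus holding Q·H/2.
TC(554) = (23,250/554)×231 + (554/2)×17.8 = €14,625.09
TC(1,147) = (23,250/1,147)×231 + (1,147/2)×17.8 = €14,890.73
|ΔTC| = |€14,625.09 − €14,890.73| = €265.64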